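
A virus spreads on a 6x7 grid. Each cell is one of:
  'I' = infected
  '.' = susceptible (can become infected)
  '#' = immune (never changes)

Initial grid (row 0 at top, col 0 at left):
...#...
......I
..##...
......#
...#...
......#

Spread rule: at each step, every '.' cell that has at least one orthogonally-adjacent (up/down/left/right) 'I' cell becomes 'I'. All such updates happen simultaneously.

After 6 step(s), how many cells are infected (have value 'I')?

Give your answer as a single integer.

Answer: 25

Derivation:
Step 0 (initial): 1 infected
Step 1: +3 new -> 4 infected
Step 2: +3 new -> 7 infected
Step 3: +4 new -> 11 infected
Step 4: +3 new -> 14 infected
Step 5: +6 new -> 20 infected
Step 6: +5 new -> 25 infected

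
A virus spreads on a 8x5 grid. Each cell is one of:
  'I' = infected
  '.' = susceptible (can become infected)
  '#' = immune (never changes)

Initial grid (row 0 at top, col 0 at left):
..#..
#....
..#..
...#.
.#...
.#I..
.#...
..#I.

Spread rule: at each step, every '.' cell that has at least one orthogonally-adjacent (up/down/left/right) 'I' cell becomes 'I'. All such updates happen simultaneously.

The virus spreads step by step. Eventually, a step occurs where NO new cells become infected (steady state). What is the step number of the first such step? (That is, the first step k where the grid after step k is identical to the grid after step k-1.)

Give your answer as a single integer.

Step 0 (initial): 2 infected
Step 1: +5 new -> 7 infected
Step 2: +4 new -> 11 infected
Step 3: +2 new -> 13 infected
Step 4: +3 new -> 16 infected
Step 5: +4 new -> 20 infected
Step 6: +5 new -> 25 infected
Step 7: +4 new -> 29 infected
Step 8: +2 new -> 31 infected
Step 9: +1 new -> 32 infected
Step 10: +0 new -> 32 infected

Answer: 10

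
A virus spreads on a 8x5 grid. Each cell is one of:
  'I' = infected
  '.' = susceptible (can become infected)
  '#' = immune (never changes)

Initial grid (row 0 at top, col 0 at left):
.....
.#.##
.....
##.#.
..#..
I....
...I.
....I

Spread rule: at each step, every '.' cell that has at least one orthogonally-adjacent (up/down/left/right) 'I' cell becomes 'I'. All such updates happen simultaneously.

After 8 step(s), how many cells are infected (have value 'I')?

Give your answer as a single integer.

Step 0 (initial): 3 infected
Step 1: +7 new -> 10 infected
Step 2: +7 new -> 17 infected
Step 3: +2 new -> 19 infected
Step 4: +1 new -> 20 infected
Step 5: +1 new -> 21 infected
Step 6: +1 new -> 22 infected
Step 7: +1 new -> 23 infected
Step 8: +3 new -> 26 infected

Answer: 26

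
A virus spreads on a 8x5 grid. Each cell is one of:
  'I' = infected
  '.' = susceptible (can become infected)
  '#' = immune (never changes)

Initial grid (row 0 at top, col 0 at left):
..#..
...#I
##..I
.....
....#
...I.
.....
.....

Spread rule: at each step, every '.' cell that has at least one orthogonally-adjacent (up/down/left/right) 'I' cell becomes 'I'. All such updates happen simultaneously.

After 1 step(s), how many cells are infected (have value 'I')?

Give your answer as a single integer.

Answer: 10

Derivation:
Step 0 (initial): 3 infected
Step 1: +7 new -> 10 infected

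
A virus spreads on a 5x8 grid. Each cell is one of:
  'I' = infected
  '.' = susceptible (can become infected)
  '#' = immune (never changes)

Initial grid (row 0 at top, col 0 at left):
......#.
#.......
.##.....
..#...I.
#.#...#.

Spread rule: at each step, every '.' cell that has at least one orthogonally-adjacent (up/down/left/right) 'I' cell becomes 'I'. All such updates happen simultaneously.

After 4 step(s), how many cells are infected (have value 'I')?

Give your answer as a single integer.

Answer: 20

Derivation:
Step 0 (initial): 1 infected
Step 1: +3 new -> 4 infected
Step 2: +6 new -> 10 infected
Step 3: +5 new -> 15 infected
Step 4: +5 new -> 20 infected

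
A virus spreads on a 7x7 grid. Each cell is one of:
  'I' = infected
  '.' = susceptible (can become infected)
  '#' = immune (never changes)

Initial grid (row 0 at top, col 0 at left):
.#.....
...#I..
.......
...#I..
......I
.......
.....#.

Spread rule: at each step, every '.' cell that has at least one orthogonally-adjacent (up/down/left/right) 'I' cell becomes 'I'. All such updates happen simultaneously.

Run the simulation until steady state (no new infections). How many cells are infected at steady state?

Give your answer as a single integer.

Answer: 45

Derivation:
Step 0 (initial): 3 infected
Step 1: +8 new -> 11 infected
Step 2: +10 new -> 21 infected
Step 3: +6 new -> 27 infected
Step 4: +6 new -> 33 infected
Step 5: +6 new -> 39 infected
Step 6: +4 new -> 43 infected
Step 7: +2 new -> 45 infected
Step 8: +0 new -> 45 infected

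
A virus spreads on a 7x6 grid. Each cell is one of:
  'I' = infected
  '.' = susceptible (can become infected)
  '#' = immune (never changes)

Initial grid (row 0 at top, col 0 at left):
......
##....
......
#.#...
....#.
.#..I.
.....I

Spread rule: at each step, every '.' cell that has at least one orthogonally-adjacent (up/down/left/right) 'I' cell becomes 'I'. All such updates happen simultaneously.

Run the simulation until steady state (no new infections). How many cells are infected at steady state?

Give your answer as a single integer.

Step 0 (initial): 2 infected
Step 1: +3 new -> 5 infected
Step 2: +4 new -> 9 infected
Step 3: +4 new -> 13 infected
Step 4: +5 new -> 18 infected
Step 5: +7 new -> 25 infected
Step 6: +6 new -> 31 infected
Step 7: +3 new -> 34 infected
Step 8: +1 new -> 35 infected
Step 9: +1 new -> 36 infected
Step 10: +0 new -> 36 infected

Answer: 36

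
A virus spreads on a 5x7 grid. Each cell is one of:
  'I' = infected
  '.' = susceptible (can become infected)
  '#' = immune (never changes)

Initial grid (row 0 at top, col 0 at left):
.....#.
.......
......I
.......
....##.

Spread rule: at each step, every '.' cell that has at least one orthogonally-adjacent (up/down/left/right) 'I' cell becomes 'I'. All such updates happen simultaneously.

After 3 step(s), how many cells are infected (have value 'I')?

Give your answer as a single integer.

Answer: 12

Derivation:
Step 0 (initial): 1 infected
Step 1: +3 new -> 4 infected
Step 2: +5 new -> 9 infected
Step 3: +3 new -> 12 infected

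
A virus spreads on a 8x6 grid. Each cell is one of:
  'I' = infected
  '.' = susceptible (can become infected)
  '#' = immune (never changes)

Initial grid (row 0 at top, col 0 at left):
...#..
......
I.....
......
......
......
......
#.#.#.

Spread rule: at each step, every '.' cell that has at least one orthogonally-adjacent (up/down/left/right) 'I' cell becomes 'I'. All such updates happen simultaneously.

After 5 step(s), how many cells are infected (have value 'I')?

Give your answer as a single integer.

Answer: 28

Derivation:
Step 0 (initial): 1 infected
Step 1: +3 new -> 4 infected
Step 2: +5 new -> 9 infected
Step 3: +6 new -> 15 infected
Step 4: +7 new -> 22 infected
Step 5: +6 new -> 28 infected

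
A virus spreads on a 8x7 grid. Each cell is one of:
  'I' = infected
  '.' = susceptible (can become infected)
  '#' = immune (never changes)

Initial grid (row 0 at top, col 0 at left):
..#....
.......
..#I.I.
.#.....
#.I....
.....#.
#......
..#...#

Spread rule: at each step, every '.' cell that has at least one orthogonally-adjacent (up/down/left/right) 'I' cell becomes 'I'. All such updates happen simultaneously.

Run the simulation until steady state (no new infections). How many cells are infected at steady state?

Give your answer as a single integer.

Answer: 48

Derivation:
Step 0 (initial): 3 infected
Step 1: +10 new -> 13 infected
Step 2: +12 new -> 25 infected
Step 3: +8 new -> 33 infected
Step 4: +7 new -> 40 infected
Step 5: +6 new -> 46 infected
Step 6: +2 new -> 48 infected
Step 7: +0 new -> 48 infected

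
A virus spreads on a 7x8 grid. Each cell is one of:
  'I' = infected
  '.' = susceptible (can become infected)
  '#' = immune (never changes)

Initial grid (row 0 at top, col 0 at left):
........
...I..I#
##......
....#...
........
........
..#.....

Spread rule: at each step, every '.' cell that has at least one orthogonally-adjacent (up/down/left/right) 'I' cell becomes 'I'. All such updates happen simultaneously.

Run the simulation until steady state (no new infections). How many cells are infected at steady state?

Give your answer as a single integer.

Step 0 (initial): 2 infected
Step 1: +7 new -> 9 infected
Step 2: +11 new -> 20 infected
Step 3: +7 new -> 27 infected
Step 4: +8 new -> 35 infected
Step 5: +8 new -> 43 infected
Step 6: +5 new -> 48 infected
Step 7: +2 new -> 50 infected
Step 8: +1 new -> 51 infected
Step 9: +0 new -> 51 infected

Answer: 51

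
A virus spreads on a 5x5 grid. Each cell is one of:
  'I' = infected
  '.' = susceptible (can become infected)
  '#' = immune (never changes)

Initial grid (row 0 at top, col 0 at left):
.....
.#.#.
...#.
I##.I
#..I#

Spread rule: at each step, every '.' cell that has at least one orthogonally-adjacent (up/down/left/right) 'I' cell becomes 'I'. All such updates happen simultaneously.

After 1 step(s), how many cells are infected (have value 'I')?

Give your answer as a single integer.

Step 0 (initial): 3 infected
Step 1: +4 new -> 7 infected

Answer: 7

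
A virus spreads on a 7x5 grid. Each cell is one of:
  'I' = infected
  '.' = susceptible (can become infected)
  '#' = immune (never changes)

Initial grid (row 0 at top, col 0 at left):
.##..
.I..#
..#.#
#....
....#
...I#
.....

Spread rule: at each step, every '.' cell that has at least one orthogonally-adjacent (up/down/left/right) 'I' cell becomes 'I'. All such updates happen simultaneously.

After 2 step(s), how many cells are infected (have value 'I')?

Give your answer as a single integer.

Answer: 17

Derivation:
Step 0 (initial): 2 infected
Step 1: +6 new -> 8 infected
Step 2: +9 new -> 17 infected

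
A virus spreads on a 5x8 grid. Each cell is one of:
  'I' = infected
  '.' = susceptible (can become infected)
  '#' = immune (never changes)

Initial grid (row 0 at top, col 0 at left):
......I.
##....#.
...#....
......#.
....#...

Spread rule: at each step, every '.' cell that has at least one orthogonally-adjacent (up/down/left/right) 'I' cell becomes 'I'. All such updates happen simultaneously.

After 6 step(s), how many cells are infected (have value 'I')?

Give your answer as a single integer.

Step 0 (initial): 1 infected
Step 1: +2 new -> 3 infected
Step 2: +3 new -> 6 infected
Step 3: +4 new -> 10 infected
Step 4: +6 new -> 16 infected
Step 5: +5 new -> 21 infected
Step 6: +4 new -> 25 infected

Answer: 25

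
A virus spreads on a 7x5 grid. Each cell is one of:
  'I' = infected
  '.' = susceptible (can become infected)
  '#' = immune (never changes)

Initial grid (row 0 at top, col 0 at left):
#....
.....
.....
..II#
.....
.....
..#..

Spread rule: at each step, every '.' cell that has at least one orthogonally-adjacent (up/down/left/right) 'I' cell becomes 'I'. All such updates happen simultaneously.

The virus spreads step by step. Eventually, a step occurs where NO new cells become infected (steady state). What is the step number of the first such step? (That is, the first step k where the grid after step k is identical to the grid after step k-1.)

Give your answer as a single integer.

Step 0 (initial): 2 infected
Step 1: +5 new -> 7 infected
Step 2: +9 new -> 16 infected
Step 3: +9 new -> 25 infected
Step 4: +6 new -> 31 infected
Step 5: +1 new -> 32 infected
Step 6: +0 new -> 32 infected

Answer: 6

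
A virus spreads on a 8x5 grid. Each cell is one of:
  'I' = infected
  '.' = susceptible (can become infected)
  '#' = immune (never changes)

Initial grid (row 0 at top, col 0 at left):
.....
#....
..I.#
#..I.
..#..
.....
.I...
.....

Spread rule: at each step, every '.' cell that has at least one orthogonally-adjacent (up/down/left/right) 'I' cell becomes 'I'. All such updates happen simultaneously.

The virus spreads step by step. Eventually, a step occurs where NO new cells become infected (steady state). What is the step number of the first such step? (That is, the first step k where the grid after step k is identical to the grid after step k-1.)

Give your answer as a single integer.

Answer: 5

Derivation:
Step 0 (initial): 3 infected
Step 1: +10 new -> 13 infected
Step 2: +13 new -> 26 infected
Step 3: +7 new -> 33 infected
Step 4: +3 new -> 36 infected
Step 5: +0 new -> 36 infected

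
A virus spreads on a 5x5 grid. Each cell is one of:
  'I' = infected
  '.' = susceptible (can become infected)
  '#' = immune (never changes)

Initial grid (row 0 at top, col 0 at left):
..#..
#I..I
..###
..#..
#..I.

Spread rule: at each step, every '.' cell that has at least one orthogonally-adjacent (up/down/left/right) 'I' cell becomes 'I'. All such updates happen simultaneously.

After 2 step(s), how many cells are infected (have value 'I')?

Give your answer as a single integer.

Step 0 (initial): 3 infected
Step 1: +8 new -> 11 infected
Step 2: +6 new -> 17 infected

Answer: 17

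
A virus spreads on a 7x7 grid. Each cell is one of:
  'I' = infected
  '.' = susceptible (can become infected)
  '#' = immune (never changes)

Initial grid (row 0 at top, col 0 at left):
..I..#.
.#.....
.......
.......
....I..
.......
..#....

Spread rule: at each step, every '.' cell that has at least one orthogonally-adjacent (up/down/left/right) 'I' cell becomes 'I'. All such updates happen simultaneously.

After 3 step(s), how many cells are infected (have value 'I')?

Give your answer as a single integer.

Answer: 33

Derivation:
Step 0 (initial): 2 infected
Step 1: +7 new -> 9 infected
Step 2: +12 new -> 21 infected
Step 3: +12 new -> 33 infected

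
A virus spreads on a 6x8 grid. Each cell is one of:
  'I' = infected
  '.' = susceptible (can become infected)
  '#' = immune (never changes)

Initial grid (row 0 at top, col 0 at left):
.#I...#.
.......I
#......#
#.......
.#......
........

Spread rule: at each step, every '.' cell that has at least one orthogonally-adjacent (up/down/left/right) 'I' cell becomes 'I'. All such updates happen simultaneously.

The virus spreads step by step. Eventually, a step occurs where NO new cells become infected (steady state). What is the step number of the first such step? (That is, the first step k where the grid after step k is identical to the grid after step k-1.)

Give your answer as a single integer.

Step 0 (initial): 2 infected
Step 1: +4 new -> 6 infected
Step 2: +6 new -> 12 infected
Step 3: +8 new -> 20 infected
Step 4: +8 new -> 28 infected
Step 5: +6 new -> 34 infected
Step 6: +5 new -> 39 infected
Step 7: +2 new -> 41 infected
Step 8: +1 new -> 42 infected
Step 9: +0 new -> 42 infected

Answer: 9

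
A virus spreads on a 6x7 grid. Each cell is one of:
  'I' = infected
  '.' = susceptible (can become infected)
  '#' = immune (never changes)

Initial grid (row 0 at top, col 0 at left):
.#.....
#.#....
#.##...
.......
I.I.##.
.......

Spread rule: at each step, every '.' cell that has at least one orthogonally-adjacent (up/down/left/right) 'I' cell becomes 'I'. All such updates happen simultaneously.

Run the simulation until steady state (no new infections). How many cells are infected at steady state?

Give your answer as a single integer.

Step 0 (initial): 2 infected
Step 1: +6 new -> 8 infected
Step 2: +4 new -> 12 infected
Step 3: +3 new -> 15 infected
Step 4: +4 new -> 19 infected
Step 5: +4 new -> 23 infected
Step 6: +5 new -> 28 infected
Step 7: +3 new -> 31 infected
Step 8: +2 new -> 33 infected
Step 9: +0 new -> 33 infected

Answer: 33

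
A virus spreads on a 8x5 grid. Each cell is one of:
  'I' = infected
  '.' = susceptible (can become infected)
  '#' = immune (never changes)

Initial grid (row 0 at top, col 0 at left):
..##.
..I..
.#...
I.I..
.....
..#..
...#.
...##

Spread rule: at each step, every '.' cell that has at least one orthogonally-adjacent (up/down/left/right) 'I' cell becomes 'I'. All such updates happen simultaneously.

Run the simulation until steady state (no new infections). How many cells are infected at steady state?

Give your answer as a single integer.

Answer: 33

Derivation:
Step 0 (initial): 3 infected
Step 1: +8 new -> 11 infected
Step 2: +8 new -> 19 infected
Step 3: +7 new -> 26 infected
Step 4: +3 new -> 29 infected
Step 5: +3 new -> 32 infected
Step 6: +1 new -> 33 infected
Step 7: +0 new -> 33 infected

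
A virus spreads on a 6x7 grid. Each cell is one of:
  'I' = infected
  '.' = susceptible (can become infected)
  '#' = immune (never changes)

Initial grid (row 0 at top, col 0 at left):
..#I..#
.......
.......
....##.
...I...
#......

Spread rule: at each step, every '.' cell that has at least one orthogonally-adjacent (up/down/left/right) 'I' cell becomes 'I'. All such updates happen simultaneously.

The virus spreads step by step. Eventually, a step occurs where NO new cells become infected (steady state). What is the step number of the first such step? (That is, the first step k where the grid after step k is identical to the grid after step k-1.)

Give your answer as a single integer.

Answer: 6

Derivation:
Step 0 (initial): 2 infected
Step 1: +6 new -> 8 infected
Step 2: +9 new -> 17 infected
Step 3: +9 new -> 26 infected
Step 4: +8 new -> 34 infected
Step 5: +3 new -> 37 infected
Step 6: +0 new -> 37 infected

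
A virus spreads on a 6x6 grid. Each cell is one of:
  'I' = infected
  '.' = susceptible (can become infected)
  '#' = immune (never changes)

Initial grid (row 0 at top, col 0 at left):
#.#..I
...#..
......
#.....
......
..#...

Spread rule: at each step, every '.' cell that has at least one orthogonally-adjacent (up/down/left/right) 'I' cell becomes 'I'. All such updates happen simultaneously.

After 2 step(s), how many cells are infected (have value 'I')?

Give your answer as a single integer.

Answer: 6

Derivation:
Step 0 (initial): 1 infected
Step 1: +2 new -> 3 infected
Step 2: +3 new -> 6 infected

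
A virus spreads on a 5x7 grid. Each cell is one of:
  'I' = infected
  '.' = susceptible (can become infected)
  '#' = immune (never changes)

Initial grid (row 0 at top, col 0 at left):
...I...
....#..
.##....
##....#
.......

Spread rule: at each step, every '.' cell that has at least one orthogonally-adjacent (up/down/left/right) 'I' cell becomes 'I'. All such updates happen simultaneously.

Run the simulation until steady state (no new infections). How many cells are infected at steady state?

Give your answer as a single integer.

Answer: 29

Derivation:
Step 0 (initial): 1 infected
Step 1: +3 new -> 4 infected
Step 2: +4 new -> 8 infected
Step 3: +6 new -> 14 infected
Step 4: +6 new -> 20 infected
Step 5: +5 new -> 25 infected
Step 6: +2 new -> 27 infected
Step 7: +2 new -> 29 infected
Step 8: +0 new -> 29 infected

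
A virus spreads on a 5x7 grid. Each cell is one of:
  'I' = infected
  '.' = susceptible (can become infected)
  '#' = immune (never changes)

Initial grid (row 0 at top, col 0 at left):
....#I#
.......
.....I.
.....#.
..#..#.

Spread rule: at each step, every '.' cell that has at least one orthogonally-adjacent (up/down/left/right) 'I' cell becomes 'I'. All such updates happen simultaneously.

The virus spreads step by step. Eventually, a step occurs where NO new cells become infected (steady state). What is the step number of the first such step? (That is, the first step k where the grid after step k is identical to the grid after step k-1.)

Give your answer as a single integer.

Step 0 (initial): 2 infected
Step 1: +3 new -> 5 infected
Step 2: +5 new -> 10 infected
Step 3: +5 new -> 15 infected
Step 4: +5 new -> 20 infected
Step 5: +4 new -> 24 infected
Step 6: +4 new -> 28 infected
Step 7: +2 new -> 30 infected
Step 8: +0 new -> 30 infected

Answer: 8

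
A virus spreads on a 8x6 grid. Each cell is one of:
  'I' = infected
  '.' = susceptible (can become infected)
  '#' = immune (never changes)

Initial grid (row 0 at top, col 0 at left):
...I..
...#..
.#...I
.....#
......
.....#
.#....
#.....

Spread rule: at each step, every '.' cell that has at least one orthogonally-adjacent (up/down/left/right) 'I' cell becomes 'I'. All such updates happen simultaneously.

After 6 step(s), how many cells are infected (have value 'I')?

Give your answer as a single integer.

Step 0 (initial): 2 infected
Step 1: +4 new -> 6 infected
Step 2: +6 new -> 12 infected
Step 3: +5 new -> 17 infected
Step 4: +5 new -> 22 infected
Step 5: +5 new -> 27 infected
Step 6: +6 new -> 33 infected

Answer: 33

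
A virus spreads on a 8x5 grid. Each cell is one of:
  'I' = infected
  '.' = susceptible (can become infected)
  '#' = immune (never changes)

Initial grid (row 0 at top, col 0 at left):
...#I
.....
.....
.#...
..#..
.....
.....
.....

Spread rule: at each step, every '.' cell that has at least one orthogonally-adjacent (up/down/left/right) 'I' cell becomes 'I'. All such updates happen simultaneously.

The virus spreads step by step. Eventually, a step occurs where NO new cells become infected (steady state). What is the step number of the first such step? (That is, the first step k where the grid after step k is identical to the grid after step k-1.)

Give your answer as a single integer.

Answer: 12

Derivation:
Step 0 (initial): 1 infected
Step 1: +1 new -> 2 infected
Step 2: +2 new -> 4 infected
Step 3: +3 new -> 7 infected
Step 4: +5 new -> 12 infected
Step 5: +6 new -> 18 infected
Step 6: +4 new -> 22 infected
Step 7: +4 new -> 26 infected
Step 8: +4 new -> 30 infected
Step 9: +4 new -> 34 infected
Step 10: +2 new -> 36 infected
Step 11: +1 new -> 37 infected
Step 12: +0 new -> 37 infected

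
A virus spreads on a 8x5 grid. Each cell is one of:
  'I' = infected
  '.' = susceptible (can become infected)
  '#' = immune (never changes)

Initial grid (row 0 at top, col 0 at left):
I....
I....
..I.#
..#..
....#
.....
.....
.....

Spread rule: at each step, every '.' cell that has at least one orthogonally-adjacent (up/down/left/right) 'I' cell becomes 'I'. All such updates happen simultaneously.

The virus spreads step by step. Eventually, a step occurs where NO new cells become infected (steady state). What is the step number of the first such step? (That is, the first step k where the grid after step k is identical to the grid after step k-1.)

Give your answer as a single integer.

Answer: 8

Derivation:
Step 0 (initial): 3 infected
Step 1: +6 new -> 9 infected
Step 2: +5 new -> 14 infected
Step 3: +6 new -> 20 infected
Step 4: +5 new -> 25 infected
Step 5: +5 new -> 30 infected
Step 6: +5 new -> 35 infected
Step 7: +2 new -> 37 infected
Step 8: +0 new -> 37 infected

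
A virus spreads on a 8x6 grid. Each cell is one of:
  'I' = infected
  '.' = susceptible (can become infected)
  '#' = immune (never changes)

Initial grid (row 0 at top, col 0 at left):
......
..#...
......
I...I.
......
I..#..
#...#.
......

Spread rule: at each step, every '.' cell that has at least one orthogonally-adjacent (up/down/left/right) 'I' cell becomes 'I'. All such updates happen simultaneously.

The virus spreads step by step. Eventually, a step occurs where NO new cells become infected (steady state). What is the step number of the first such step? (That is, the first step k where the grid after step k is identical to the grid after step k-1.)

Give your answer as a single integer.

Answer: 7

Derivation:
Step 0 (initial): 3 infected
Step 1: +8 new -> 11 infected
Step 2: +12 new -> 23 infected
Step 3: +10 new -> 33 infected
Step 4: +7 new -> 40 infected
Step 5: +3 new -> 43 infected
Step 6: +1 new -> 44 infected
Step 7: +0 new -> 44 infected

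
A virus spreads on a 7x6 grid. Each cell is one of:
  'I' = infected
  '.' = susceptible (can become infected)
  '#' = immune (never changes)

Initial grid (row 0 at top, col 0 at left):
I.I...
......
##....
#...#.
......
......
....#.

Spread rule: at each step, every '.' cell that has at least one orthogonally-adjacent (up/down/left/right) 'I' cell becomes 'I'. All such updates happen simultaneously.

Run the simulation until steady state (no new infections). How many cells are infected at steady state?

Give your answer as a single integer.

Step 0 (initial): 2 infected
Step 1: +4 new -> 6 infected
Step 2: +4 new -> 10 infected
Step 3: +4 new -> 14 infected
Step 4: +5 new -> 19 infected
Step 5: +4 new -> 23 infected
Step 6: +6 new -> 29 infected
Step 7: +5 new -> 34 infected
Step 8: +2 new -> 36 infected
Step 9: +1 new -> 37 infected
Step 10: +0 new -> 37 infected

Answer: 37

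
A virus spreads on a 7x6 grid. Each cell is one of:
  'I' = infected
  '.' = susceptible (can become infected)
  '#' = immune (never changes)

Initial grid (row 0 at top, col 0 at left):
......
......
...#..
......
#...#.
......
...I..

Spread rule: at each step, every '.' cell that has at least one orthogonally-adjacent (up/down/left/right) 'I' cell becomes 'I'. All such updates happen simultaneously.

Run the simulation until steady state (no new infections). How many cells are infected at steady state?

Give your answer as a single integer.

Step 0 (initial): 1 infected
Step 1: +3 new -> 4 infected
Step 2: +5 new -> 9 infected
Step 3: +5 new -> 14 infected
Step 4: +5 new -> 19 infected
Step 5: +4 new -> 23 infected
Step 6: +5 new -> 28 infected
Step 7: +6 new -> 34 infected
Step 8: +4 new -> 38 infected
Step 9: +1 new -> 39 infected
Step 10: +0 new -> 39 infected

Answer: 39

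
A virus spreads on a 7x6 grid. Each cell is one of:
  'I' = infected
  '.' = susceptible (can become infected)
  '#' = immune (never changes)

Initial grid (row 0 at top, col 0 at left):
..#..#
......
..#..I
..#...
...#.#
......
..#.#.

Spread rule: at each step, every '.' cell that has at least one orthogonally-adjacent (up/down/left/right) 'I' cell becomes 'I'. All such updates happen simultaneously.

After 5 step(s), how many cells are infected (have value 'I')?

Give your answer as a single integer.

Step 0 (initial): 1 infected
Step 1: +3 new -> 4 infected
Step 2: +3 new -> 7 infected
Step 3: +4 new -> 11 infected
Step 4: +3 new -> 14 infected
Step 5: +3 new -> 17 infected

Answer: 17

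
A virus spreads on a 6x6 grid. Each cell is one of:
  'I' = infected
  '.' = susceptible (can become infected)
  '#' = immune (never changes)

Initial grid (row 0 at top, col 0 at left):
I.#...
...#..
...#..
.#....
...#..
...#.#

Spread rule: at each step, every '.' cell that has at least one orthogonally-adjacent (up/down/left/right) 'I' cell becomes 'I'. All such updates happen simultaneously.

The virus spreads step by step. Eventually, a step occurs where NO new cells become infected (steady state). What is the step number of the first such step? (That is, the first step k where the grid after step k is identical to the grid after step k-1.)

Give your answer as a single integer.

Step 0 (initial): 1 infected
Step 1: +2 new -> 3 infected
Step 2: +2 new -> 5 infected
Step 3: +3 new -> 8 infected
Step 4: +2 new -> 10 infected
Step 5: +3 new -> 13 infected
Step 6: +3 new -> 16 infected
Step 7: +2 new -> 18 infected
Step 8: +3 new -> 21 infected
Step 9: +4 new -> 25 infected
Step 10: +2 new -> 27 infected
Step 11: +2 new -> 29 infected
Step 12: +0 new -> 29 infected

Answer: 12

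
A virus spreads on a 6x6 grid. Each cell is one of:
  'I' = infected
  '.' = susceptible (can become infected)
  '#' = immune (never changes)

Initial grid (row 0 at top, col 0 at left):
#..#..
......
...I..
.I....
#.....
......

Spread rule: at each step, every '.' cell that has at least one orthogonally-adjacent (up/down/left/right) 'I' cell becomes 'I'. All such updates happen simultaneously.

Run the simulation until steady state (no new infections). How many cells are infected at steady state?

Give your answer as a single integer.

Step 0 (initial): 2 infected
Step 1: +8 new -> 10 infected
Step 2: +9 new -> 19 infected
Step 3: +10 new -> 29 infected
Step 4: +3 new -> 32 infected
Step 5: +1 new -> 33 infected
Step 6: +0 new -> 33 infected

Answer: 33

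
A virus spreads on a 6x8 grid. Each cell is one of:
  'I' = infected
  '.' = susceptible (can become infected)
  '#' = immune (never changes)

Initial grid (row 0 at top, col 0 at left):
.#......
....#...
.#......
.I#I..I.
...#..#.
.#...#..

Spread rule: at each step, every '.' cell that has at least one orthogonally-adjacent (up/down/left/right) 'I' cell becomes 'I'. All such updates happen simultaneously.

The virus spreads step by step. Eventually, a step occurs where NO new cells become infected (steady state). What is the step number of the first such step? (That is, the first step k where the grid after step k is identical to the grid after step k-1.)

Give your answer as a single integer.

Step 0 (initial): 3 infected
Step 1: +7 new -> 10 infected
Step 2: +12 new -> 22 infected
Step 3: +10 new -> 32 infected
Step 4: +8 new -> 40 infected
Step 5: +0 new -> 40 infected

Answer: 5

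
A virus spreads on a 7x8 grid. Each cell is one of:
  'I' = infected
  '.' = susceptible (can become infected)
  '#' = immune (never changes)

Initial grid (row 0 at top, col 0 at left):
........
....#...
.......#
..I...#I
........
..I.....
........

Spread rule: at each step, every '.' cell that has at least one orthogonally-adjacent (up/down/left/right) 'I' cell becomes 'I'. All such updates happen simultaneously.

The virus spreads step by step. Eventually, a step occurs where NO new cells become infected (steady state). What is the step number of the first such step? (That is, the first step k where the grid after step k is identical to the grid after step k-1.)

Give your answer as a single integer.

Answer: 9

Derivation:
Step 0 (initial): 3 infected
Step 1: +8 new -> 11 infected
Step 2: +13 new -> 24 infected
Step 3: +14 new -> 38 infected
Step 4: +6 new -> 44 infected
Step 5: +4 new -> 48 infected
Step 6: +2 new -> 50 infected
Step 7: +2 new -> 52 infected
Step 8: +1 new -> 53 infected
Step 9: +0 new -> 53 infected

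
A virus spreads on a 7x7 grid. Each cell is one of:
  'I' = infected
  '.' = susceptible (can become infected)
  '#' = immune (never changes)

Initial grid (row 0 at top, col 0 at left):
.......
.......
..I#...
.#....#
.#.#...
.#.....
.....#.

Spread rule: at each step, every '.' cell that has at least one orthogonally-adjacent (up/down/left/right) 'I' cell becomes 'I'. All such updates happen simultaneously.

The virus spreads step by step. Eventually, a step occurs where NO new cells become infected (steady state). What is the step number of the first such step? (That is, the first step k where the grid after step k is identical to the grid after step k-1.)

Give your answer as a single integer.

Step 0 (initial): 1 infected
Step 1: +3 new -> 4 infected
Step 2: +6 new -> 10 infected
Step 3: +7 new -> 17 infected
Step 4: +9 new -> 26 infected
Step 5: +8 new -> 34 infected
Step 6: +6 new -> 40 infected
Step 7: +1 new -> 41 infected
Step 8: +1 new -> 42 infected
Step 9: +0 new -> 42 infected

Answer: 9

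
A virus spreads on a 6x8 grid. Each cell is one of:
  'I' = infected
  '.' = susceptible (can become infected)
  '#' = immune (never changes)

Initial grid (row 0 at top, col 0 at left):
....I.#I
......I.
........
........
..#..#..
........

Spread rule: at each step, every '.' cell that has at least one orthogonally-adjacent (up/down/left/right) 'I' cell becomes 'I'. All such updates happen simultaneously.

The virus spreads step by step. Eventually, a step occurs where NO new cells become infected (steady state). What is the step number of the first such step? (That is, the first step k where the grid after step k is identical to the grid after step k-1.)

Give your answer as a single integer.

Answer: 10

Derivation:
Step 0 (initial): 3 infected
Step 1: +6 new -> 9 infected
Step 2: +6 new -> 15 infected
Step 3: +7 new -> 22 infected
Step 4: +7 new -> 29 infected
Step 5: +7 new -> 36 infected
Step 6: +3 new -> 39 infected
Step 7: +3 new -> 42 infected
Step 8: +2 new -> 44 infected
Step 9: +1 new -> 45 infected
Step 10: +0 new -> 45 infected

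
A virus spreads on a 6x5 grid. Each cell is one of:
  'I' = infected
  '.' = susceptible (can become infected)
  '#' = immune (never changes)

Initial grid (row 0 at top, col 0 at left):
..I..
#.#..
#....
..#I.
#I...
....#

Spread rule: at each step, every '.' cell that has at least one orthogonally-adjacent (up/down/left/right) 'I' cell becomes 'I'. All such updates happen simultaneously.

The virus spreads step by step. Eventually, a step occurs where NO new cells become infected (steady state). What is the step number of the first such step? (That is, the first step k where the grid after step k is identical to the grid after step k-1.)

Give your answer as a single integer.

Step 0 (initial): 3 infected
Step 1: +8 new -> 11 infected
Step 2: +12 new -> 23 infected
Step 3: +1 new -> 24 infected
Step 4: +0 new -> 24 infected

Answer: 4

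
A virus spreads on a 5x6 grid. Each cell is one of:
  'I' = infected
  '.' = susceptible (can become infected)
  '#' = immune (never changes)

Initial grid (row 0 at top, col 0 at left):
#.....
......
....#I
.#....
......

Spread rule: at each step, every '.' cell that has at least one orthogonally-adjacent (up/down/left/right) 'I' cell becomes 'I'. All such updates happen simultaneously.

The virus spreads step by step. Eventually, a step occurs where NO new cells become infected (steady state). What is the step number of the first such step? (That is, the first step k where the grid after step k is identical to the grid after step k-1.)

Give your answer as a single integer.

Step 0 (initial): 1 infected
Step 1: +2 new -> 3 infected
Step 2: +4 new -> 7 infected
Step 3: +4 new -> 11 infected
Step 4: +5 new -> 16 infected
Step 5: +4 new -> 20 infected
Step 6: +4 new -> 24 infected
Step 7: +2 new -> 26 infected
Step 8: +1 new -> 27 infected
Step 9: +0 new -> 27 infected

Answer: 9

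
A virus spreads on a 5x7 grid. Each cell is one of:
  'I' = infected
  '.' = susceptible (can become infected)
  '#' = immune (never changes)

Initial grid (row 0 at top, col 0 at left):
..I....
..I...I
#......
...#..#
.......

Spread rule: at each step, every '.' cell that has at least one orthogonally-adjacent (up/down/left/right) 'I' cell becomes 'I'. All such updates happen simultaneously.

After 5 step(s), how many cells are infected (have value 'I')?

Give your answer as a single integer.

Step 0 (initial): 3 infected
Step 1: +8 new -> 11 infected
Step 2: +9 new -> 20 infected
Step 3: +4 new -> 24 infected
Step 4: +5 new -> 29 infected
Step 5: +3 new -> 32 infected

Answer: 32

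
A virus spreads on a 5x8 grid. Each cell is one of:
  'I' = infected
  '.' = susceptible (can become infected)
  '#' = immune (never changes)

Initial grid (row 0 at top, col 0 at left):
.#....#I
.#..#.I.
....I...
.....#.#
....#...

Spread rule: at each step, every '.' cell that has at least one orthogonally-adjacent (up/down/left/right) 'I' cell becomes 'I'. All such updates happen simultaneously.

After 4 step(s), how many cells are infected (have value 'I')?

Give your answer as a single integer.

Answer: 28

Derivation:
Step 0 (initial): 3 infected
Step 1: +6 new -> 9 infected
Step 2: +6 new -> 15 infected
Step 3: +7 new -> 22 infected
Step 4: +6 new -> 28 infected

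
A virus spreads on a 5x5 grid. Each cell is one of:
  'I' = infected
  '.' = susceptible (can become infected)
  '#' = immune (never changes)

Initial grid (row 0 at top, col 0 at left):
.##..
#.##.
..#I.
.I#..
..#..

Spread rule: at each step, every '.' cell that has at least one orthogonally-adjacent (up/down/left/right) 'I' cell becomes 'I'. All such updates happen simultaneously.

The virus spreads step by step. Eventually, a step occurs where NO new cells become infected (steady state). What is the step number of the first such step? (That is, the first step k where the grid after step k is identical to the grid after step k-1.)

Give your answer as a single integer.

Step 0 (initial): 2 infected
Step 1: +5 new -> 7 infected
Step 2: +6 new -> 13 infected
Step 3: +2 new -> 15 infected
Step 4: +1 new -> 16 infected
Step 5: +0 new -> 16 infected

Answer: 5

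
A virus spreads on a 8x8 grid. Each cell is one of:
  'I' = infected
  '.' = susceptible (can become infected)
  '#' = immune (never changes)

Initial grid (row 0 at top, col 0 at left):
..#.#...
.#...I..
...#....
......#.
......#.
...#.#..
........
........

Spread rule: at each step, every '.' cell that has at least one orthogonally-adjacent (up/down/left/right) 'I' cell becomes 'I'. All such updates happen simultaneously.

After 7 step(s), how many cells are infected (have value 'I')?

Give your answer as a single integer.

Answer: 40

Derivation:
Step 0 (initial): 1 infected
Step 1: +4 new -> 5 infected
Step 2: +6 new -> 11 infected
Step 3: +6 new -> 17 infected
Step 4: +4 new -> 21 infected
Step 5: +5 new -> 26 infected
Step 6: +5 new -> 31 infected
Step 7: +9 new -> 40 infected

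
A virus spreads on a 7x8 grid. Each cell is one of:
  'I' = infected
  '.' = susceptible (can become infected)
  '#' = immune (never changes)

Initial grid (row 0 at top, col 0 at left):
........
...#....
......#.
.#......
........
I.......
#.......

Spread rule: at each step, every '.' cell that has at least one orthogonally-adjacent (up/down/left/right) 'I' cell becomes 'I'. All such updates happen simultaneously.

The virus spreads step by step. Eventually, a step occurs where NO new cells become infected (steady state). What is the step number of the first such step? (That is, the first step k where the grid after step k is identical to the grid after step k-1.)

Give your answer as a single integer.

Answer: 13

Derivation:
Step 0 (initial): 1 infected
Step 1: +2 new -> 3 infected
Step 2: +4 new -> 7 infected
Step 3: +4 new -> 11 infected
Step 4: +6 new -> 17 infected
Step 5: +7 new -> 24 infected
Step 6: +7 new -> 31 infected
Step 7: +6 new -> 37 infected
Step 8: +6 new -> 43 infected
Step 9: +3 new -> 46 infected
Step 10: +3 new -> 49 infected
Step 11: +2 new -> 51 infected
Step 12: +1 new -> 52 infected
Step 13: +0 new -> 52 infected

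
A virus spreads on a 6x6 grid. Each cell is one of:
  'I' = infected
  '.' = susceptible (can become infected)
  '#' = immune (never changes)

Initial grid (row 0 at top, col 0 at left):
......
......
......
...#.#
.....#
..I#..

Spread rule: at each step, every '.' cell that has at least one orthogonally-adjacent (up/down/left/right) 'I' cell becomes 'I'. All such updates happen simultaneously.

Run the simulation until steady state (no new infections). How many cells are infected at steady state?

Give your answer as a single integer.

Step 0 (initial): 1 infected
Step 1: +2 new -> 3 infected
Step 2: +4 new -> 7 infected
Step 3: +4 new -> 11 infected
Step 4: +6 new -> 17 infected
Step 5: +6 new -> 23 infected
Step 6: +5 new -> 28 infected
Step 7: +3 new -> 31 infected
Step 8: +1 new -> 32 infected
Step 9: +0 new -> 32 infected

Answer: 32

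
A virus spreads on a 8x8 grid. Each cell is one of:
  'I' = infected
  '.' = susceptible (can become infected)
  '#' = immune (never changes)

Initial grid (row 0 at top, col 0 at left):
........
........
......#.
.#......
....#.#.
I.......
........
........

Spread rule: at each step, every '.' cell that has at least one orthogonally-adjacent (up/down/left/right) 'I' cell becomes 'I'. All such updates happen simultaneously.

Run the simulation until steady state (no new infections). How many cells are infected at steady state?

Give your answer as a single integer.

Step 0 (initial): 1 infected
Step 1: +3 new -> 4 infected
Step 2: +5 new -> 9 infected
Step 3: +5 new -> 14 infected
Step 4: +7 new -> 21 infected
Step 5: +7 new -> 28 infected
Step 6: +8 new -> 36 infected
Step 7: +7 new -> 43 infected
Step 8: +7 new -> 50 infected
Step 9: +4 new -> 54 infected
Step 10: +3 new -> 57 infected
Step 11: +2 new -> 59 infected
Step 12: +1 new -> 60 infected
Step 13: +0 new -> 60 infected

Answer: 60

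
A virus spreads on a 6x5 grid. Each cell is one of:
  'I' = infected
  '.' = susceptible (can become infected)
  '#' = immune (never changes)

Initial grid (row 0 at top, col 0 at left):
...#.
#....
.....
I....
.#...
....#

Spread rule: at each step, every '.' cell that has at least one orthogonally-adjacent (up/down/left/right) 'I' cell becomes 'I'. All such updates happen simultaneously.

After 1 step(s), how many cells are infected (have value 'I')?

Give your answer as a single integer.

Answer: 4

Derivation:
Step 0 (initial): 1 infected
Step 1: +3 new -> 4 infected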